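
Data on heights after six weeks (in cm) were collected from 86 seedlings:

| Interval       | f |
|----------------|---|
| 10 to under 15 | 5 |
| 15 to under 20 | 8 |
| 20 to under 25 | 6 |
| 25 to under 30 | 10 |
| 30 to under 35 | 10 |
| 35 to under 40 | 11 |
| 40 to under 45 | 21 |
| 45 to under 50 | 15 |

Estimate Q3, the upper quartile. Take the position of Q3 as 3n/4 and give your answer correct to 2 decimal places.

43.45

Cumulative frequencies: 5, 13, 19, 29, 39, 50, 71, 86
n = 86; position = 3n/4 = 64.5.
This falls in the class 40 to under 45: L = 40, F = 50, f = 21, h = 5.
Upper quartile ≈ 40 + ((64.5 − 50) / 21) × 5 = 43.4524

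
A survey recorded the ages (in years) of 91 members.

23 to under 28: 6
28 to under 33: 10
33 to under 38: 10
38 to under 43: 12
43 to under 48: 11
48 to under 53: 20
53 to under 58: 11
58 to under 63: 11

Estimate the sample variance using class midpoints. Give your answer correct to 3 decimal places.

111.020

Midpoints: 25.5, 30.5, 35.5, 40.5, 45.5, 50.5, 55.5, 60.5
n = 91, Σfm = 4085.5, mean = 44.8956
Σfm² = 193412.75
Σf(m − x̄)² = Σfm² − (Σfm)²/n = 193412.75 − 4085.5²/91 = 9991.7582
Sample variance = 9991.7582 / 90 = 111.0195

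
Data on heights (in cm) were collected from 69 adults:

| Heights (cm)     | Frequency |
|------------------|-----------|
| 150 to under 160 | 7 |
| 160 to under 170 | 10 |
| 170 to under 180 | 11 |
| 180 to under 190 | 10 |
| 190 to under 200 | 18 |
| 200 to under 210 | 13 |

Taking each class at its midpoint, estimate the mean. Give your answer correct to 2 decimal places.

183.84

Midpoints: 155, 165, 175, 185, 195, 205
Σfm = 7×155 + 10×165 + 11×175 + 10×185 + 18×195 + 13×205 = 12685
n = Σf = 69
Mean = 12685 / 69 = 183.8406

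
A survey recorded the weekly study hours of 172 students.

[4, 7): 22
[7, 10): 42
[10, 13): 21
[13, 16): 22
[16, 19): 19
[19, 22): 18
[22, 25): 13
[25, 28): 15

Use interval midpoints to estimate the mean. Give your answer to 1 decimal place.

Midpoints: 5.5, 8.5, 11.5, 14.5, 17.5, 20.5, 23.5, 26.5
Σfm = 22×5.5 + 42×8.5 + 21×11.5 + 22×14.5 + 19×17.5 + 18×20.5 + 13×23.5 + 15×26.5 = 2443
n = Σf = 172
Mean = 2443 / 172 = 14.2035

14.2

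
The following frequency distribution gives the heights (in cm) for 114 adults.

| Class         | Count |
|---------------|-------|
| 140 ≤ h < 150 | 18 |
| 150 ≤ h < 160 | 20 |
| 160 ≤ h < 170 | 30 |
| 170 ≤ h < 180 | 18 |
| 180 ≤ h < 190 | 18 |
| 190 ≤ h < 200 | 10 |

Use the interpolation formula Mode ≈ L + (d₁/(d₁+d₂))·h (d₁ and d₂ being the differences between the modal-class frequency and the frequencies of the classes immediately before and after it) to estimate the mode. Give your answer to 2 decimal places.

Modal class: 160 ≤ h < 170 (highest frequency 30).
d₁ = 30 − 20 = 10, d₂ = 30 − 18 = 12
Mode ≈ 160 + (10/(10+12)) × 10 = 160 + 4.5455 = 164.5455

164.55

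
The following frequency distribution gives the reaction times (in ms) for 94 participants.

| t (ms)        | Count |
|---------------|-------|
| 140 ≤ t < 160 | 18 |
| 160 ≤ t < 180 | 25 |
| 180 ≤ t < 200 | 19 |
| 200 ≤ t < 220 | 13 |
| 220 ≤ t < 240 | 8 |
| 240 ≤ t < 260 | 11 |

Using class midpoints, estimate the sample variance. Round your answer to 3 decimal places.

Midpoints: 150, 170, 190, 210, 230, 250
n = 94, Σfm = 17880, mean = 190.2128
Σfm² = 3497400
Σf(m − x̄)² = Σfm² − (Σfm)²/n = 3497400 − 17880²/94 = 96395.7447
Sample variance = 96395.7447 / 93 = 1036.5134

1036.513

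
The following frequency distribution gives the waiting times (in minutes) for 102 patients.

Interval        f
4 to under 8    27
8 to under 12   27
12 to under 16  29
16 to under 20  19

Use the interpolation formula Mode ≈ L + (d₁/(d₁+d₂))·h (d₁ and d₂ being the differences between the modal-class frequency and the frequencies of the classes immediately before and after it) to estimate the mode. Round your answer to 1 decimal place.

12.7

Modal class: 12 to under 16 (highest frequency 29).
d₁ = 29 − 27 = 2, d₂ = 29 − 19 = 10
Mode ≈ 12 + (2/(2+10)) × 4 = 12 + 0.6667 = 12.6667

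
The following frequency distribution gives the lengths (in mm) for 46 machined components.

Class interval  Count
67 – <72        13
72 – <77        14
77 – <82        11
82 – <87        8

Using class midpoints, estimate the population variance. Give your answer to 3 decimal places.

28.119

Midpoints: 69.5, 74.5, 79.5, 84.5
n = 46, Σfm = 3497, mean = 76.0217
Σfm² = 267141.5
Σf(m − x̄)² = Σfm² − (Σfm)²/n = 267141.5 − 3497²/46 = 1293.4783
Population variance = 1293.4783 / 46 = 28.1191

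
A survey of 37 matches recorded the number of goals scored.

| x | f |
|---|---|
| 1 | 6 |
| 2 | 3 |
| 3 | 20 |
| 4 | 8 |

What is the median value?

3

Cumulative frequencies: 6, 9, 29, 37
n = 37, so the median is the value in position (n+1)/2 = 19.
Position 19 falls at value 3.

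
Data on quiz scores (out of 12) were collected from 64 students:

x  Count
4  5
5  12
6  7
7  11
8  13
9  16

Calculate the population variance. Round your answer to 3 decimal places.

Values: 4, 5, 6, 7, 8, 9
n = 64, Σfx = 447, mean = 6.9844
Σfx² = 3299
Σf(x − x̄)² = Σfx² − (Σfx)²/n = 3299 − 447²/64 = 176.9844
Population variance = 176.9844 / 64 = 2.7654

2.765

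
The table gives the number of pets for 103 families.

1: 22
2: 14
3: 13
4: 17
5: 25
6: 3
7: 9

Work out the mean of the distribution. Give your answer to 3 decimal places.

Values: 1, 2, 3, 4, 5, 6, 7
Σfx = 22×1 + 14×2 + 13×3 + 17×4 + 25×5 + 3×6 + 9×7 = 363
n = Σf = 103
Mean = 363 / 103 = 3.5243

3.524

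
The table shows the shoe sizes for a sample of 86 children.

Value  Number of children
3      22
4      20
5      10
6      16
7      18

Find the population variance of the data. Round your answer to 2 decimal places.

2.26

Values: 3, 4, 5, 6, 7
n = 86, Σfx = 418, mean = 4.8605
Σfx² = 2226
Σf(x − x̄)² = Σfx² − (Σfx)²/n = 2226 − 418²/86 = 194.3256
Population variance = 194.3256 / 86 = 2.2596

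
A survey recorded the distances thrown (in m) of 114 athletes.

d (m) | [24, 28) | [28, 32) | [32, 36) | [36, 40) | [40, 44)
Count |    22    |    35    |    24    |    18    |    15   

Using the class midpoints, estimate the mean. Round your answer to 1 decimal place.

32.9

Midpoints: 26, 30, 34, 38, 42
Σfm = 22×26 + 35×30 + 24×34 + 18×38 + 15×42 = 3752
n = Σf = 114
Mean = 3752 / 114 = 32.9123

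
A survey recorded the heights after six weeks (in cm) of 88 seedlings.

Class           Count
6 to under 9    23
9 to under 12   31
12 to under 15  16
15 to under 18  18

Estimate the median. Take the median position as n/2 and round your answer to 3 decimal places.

11.032

Cumulative frequencies: 23, 54, 70, 88
n = 88; position = n/2 = 44.
This falls in the class 9 to under 12: L = 9, F = 23, f = 31, h = 3.
Median ≈ 9 + ((44 − 23) / 31) × 3 = 11.0323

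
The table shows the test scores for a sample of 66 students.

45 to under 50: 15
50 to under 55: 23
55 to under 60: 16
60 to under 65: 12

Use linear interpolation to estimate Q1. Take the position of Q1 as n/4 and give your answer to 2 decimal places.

50.33

Cumulative frequencies: 15, 38, 54, 66
n = 66; position = n/4 = 16.5.
This falls in the class 50 to under 55: L = 50, F = 15, f = 23, h = 5.
Lower quartile ≈ 50 + ((16.5 − 15) / 23) × 5 = 50.3261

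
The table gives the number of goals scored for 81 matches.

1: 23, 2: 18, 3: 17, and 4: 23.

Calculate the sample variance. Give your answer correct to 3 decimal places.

Values: 1, 2, 3, 4
n = 81, Σfx = 202, mean = 2.4938
Σfx² = 616
Σf(x − x̄)² = Σfx² − (Σfx)²/n = 616 − 202²/81 = 112.2469
Sample variance = 112.2469 / 80 = 1.4031

1.403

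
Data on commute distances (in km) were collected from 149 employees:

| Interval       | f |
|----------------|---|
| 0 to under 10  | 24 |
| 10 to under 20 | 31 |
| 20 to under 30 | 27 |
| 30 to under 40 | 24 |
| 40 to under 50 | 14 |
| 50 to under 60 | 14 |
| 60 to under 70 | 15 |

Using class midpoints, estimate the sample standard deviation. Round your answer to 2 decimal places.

19.02

Midpoints: 5, 15, 25, 35, 45, 55, 65
n = 149, Σfm = 4475, mean = 30.0336
Σfm² = 187925
Σf(m − x̄)² = Σfm² − (Σfm)²/n = 187925 − 4475²/149 = 53524.8322
Sample variance = 53524.8322 / 148 = 361.6543
Standard deviation = √361.6543 = 19.0172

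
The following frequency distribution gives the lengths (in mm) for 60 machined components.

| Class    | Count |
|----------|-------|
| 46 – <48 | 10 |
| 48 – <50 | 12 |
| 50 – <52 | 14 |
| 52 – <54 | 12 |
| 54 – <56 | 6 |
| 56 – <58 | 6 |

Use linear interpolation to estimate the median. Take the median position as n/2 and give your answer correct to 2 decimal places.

51.14

Cumulative frequencies: 10, 22, 36, 48, 54, 60
n = 60; position = n/2 = 30.
This falls in the class 50 – <52: L = 50, F = 22, f = 14, h = 2.
Median ≈ 50 + ((30 − 22) / 14) × 2 = 51.1429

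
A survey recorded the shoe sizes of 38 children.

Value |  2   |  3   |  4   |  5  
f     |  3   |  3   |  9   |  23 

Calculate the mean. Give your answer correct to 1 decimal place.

Values: 2, 3, 4, 5
Σfx = 3×2 + 3×3 + 9×4 + 23×5 = 166
n = Σf = 38
Mean = 166 / 38 = 4.3684

4.4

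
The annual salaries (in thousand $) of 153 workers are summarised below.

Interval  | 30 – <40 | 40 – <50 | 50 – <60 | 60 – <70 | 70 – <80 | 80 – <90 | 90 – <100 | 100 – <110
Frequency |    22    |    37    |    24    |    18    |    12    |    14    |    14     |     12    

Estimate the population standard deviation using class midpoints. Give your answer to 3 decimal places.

22.117

Midpoints: 35, 45, 55, 65, 75, 85, 95, 105
n = 153, Σfm = 9605, mean = 62.7778
Σfm² = 677825
Σf(m − x̄)² = Σfm² − (Σfm)²/n = 677825 − 9605²/153 = 74844.4444
Population variance = 74844.4444 / 153 = 489.1794
Standard deviation = √489.1794 = 22.1174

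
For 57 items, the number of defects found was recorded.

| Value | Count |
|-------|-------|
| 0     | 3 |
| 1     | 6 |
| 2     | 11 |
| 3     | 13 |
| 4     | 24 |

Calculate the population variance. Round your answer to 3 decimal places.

Values: 0, 1, 2, 3, 4
n = 57, Σfx = 163, mean = 2.8596
Σfx² = 551
Σf(x − x̄)² = Σfx² − (Σfx)²/n = 551 − 163²/57 = 84.8772
Population variance = 84.8772 / 57 = 1.4891

1.489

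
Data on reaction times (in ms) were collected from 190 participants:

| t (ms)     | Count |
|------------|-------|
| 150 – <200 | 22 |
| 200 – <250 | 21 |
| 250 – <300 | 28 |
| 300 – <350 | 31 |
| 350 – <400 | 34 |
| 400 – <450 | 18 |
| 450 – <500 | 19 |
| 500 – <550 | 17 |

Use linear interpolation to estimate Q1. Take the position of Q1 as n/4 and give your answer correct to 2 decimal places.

258.04

Cumulative frequencies: 22, 43, 71, 102, 136, 154, 173, 190
n = 190; position = n/4 = 47.5.
This falls in the class 250 – <300: L = 250, F = 43, f = 28, h = 50.
Lower quartile ≈ 250 + ((47.5 − 43) / 28) × 50 = 258.0357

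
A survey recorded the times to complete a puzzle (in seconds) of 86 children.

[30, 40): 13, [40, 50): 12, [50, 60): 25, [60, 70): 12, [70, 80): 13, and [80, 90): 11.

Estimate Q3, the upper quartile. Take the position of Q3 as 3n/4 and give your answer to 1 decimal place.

71.9

Cumulative frequencies: 13, 25, 50, 62, 75, 86
n = 86; position = 3n/4 = 64.5.
This falls in the class [70, 80): L = 70, F = 62, f = 13, h = 10.
Upper quartile ≈ 70 + ((64.5 − 62) / 13) × 10 = 71.9231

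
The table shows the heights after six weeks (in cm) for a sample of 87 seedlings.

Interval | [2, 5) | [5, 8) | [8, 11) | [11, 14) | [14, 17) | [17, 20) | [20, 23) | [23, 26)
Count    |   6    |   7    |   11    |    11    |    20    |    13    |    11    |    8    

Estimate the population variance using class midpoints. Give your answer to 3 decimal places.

Midpoints: 3.5, 6.5, 9.5, 12.5, 15.5, 18.5, 21.5, 24.5
n = 87, Σfm = 1291.5, mean = 14.8448
Σfm² = 22221.75
Σf(m − x̄)² = Σfm² − (Σfm)²/n = 22221.75 − 1291.5²/87 = 3049.6552
Population variance = 3049.6552 / 87 = 35.0535

35.054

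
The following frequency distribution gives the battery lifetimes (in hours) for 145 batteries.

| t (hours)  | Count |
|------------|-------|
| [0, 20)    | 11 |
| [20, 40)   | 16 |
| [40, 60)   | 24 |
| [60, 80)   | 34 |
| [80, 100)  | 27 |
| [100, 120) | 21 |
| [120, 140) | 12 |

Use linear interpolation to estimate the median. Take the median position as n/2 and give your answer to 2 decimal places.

Cumulative frequencies: 11, 27, 51, 85, 112, 133, 145
n = 145; position = n/2 = 72.5.
This falls in the class [60, 80): L = 60, F = 51, f = 34, h = 20.
Median ≈ 60 + ((72.5 − 51) / 34) × 20 = 72.6471

72.65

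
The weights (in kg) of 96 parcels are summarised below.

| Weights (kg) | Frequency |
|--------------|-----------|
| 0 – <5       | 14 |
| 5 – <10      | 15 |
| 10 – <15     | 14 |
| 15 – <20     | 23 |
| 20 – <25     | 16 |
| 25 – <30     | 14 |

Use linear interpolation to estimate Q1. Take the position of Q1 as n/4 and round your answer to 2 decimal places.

8.33

Cumulative frequencies: 14, 29, 43, 66, 82, 96
n = 96; position = n/4 = 24.
This falls in the class 5 – <10: L = 5, F = 14, f = 15, h = 5.
Lower quartile ≈ 5 + ((24 − 14) / 15) × 5 = 8.3333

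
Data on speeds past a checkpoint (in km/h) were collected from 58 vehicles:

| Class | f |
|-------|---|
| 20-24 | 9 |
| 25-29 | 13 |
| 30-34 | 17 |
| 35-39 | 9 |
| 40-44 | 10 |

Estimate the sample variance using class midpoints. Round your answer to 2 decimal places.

Midpoints: 22, 27, 32, 37, 42
n = 58, Σfm = 1846, mean = 31.8276
Σfm² = 61202
Σf(m − x̄)² = Σfm² − (Σfm)²/n = 61202 − 1846²/58 = 2448.2759
Sample variance = 2448.2759 / 57 = 42.9522

42.95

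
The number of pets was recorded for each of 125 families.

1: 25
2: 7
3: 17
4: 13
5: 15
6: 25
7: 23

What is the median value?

Cumulative frequencies: 25, 32, 49, 62, 77, 102, 125
n = 125, so the median is the value in position (n+1)/2 = 63.
Position 63 falls at value 5.

5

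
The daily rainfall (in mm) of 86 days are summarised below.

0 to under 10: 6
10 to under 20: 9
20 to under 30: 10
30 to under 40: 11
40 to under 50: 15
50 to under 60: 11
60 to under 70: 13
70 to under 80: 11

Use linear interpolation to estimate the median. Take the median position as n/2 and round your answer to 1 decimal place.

44.7

Cumulative frequencies: 6, 15, 25, 36, 51, 62, 75, 86
n = 86; position = n/2 = 43.
This falls in the class 40 to under 50: L = 40, F = 36, f = 15, h = 10.
Median ≈ 40 + ((43 − 36) / 15) × 10 = 44.6667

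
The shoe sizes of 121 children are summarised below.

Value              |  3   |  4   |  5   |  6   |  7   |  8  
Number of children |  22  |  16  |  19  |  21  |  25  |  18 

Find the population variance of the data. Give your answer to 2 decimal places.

Values: 3, 4, 5, 6, 7, 8
n = 121, Σfx = 670, mean = 5.5372
Σfx² = 4062
Σf(x − x̄)² = Σfx² − (Σfx)²/n = 4062 − 670²/121 = 352.0826
Population variance = 352.0826 / 121 = 2.9098

2.91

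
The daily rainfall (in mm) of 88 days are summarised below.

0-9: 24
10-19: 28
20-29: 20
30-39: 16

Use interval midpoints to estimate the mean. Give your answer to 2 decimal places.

17.68

Midpoints: 4.5, 14.5, 24.5, 34.5
Σfm = 24×4.5 + 28×14.5 + 20×24.5 + 16×34.5 = 1556
n = Σf = 88
Mean = 1556 / 88 = 17.6818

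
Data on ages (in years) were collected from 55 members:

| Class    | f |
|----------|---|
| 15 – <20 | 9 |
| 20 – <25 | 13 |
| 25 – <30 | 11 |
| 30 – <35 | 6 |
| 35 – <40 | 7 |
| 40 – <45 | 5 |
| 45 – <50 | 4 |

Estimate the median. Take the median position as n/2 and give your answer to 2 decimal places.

Cumulative frequencies: 9, 22, 33, 39, 46, 51, 55
n = 55; position = n/2 = 27.5.
This falls in the class 25 – <30: L = 25, F = 22, f = 11, h = 5.
Median ≈ 25 + ((27.5 − 22) / 11) × 5 = 27.5000

27.50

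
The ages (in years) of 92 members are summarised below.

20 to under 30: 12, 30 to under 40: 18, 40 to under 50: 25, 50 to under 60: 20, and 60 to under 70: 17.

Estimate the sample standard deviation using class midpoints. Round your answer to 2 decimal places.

Midpoints: 25, 35, 45, 55, 65
n = 92, Σfm = 4260, mean = 46.3043
Σfm² = 212500
Σf(m − x̄)² = Σfm² − (Σfm)²/n = 212500 − 4260²/92 = 15243.4783
Sample variance = 15243.4783 / 91 = 167.5108
Standard deviation = √167.5108 = 12.9426

12.94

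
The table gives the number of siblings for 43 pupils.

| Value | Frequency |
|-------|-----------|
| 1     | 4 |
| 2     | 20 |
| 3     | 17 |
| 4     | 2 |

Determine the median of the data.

2

Cumulative frequencies: 4, 24, 41, 43
n = 43, so the median is the value in position (n+1)/2 = 22.
Position 22 falls at value 2.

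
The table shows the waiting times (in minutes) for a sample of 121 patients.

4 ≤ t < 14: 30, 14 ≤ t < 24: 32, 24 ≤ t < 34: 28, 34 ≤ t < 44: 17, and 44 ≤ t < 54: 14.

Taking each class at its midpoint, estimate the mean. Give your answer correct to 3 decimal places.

25.116

Midpoints: 9, 19, 29, 39, 49
Σfm = 30×9 + 32×19 + 28×29 + 17×39 + 14×49 = 3039
n = Σf = 121
Mean = 3039 / 121 = 25.1157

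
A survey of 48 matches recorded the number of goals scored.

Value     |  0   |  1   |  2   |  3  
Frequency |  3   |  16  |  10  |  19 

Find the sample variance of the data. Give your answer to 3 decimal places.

Values: 0, 1, 2, 3
n = 48, Σfx = 93, mean = 1.9375
Σfx² = 227
Σf(x − x̄)² = Σfx² − (Σfx)²/n = 227 − 93²/48 = 46.8125
Sample variance = 46.8125 / 47 = 0.9960

0.996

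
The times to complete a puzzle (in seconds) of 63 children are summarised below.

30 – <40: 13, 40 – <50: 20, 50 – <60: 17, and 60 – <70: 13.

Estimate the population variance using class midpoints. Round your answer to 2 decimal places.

107.48

Midpoints: 35, 45, 55, 65
n = 63, Σfm = 3135, mean = 49.7619
Σfm² = 162775
Σf(m − x̄)² = Σfm² − (Σfm)²/n = 162775 − 3135²/63 = 6771.4286
Population variance = 6771.4286 / 63 = 107.4830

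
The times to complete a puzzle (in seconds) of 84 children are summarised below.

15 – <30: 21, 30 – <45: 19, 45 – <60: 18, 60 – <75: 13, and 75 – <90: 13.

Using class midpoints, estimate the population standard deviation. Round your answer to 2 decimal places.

Midpoints: 22.5, 37.5, 52.5, 67.5, 82.5
n = 84, Σfm = 4080, mean = 48.5714
Σfm² = 234675
Σf(m − x̄)² = Σfm² − (Σfm)²/n = 234675 − 4080²/84 = 36503.5714
Population variance = 36503.5714 / 84 = 434.5663
Standard deviation = √434.5663 = 20.8463

20.85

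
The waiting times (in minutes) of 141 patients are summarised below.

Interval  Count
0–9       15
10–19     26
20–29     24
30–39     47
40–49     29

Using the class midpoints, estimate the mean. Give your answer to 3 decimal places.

Midpoints: 4.5, 14.5, 24.5, 34.5, 44.5
Σfm = 15×4.5 + 26×14.5 + 24×24.5 + 47×34.5 + 29×44.5 = 3944.5
n = Σf = 141
Mean = 3944.5 / 141 = 27.9752

27.975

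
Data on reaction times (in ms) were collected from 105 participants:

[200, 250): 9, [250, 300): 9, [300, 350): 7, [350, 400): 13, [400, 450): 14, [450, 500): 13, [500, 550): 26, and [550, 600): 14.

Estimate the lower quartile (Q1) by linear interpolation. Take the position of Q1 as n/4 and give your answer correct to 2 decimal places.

354.81

Cumulative frequencies: 9, 18, 25, 38, 52, 65, 91, 105
n = 105; position = n/4 = 26.25.
This falls in the class [350, 400): L = 350, F = 25, f = 13, h = 50.
Lower quartile ≈ 350 + ((26.25 − 25) / 13) × 50 = 354.8077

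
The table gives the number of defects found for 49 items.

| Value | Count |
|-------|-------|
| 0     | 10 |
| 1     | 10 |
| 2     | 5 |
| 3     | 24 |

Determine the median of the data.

Cumulative frequencies: 10, 20, 25, 49
n = 49, so the median is the value in position (n+1)/2 = 25.
Position 25 falls at value 2.

2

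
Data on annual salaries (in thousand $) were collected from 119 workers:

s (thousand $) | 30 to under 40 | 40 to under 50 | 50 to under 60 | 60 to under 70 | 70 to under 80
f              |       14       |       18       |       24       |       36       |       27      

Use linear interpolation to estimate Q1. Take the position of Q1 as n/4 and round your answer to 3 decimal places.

Cumulative frequencies: 14, 32, 56, 92, 119
n = 119; position = n/4 = 29.75.
This falls in the class 40 to under 50: L = 40, F = 14, f = 18, h = 10.
Lower quartile ≈ 40 + ((29.75 − 14) / 18) × 10 = 48.7500

48.750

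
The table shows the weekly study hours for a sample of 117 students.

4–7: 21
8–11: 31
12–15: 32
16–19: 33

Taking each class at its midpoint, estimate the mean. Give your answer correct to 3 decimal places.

12.132

Midpoints: 5.5, 9.5, 13.5, 17.5
Σfm = 21×5.5 + 31×9.5 + 32×13.5 + 33×17.5 = 1419.5
n = Σf = 117
Mean = 1419.5 / 117 = 12.1325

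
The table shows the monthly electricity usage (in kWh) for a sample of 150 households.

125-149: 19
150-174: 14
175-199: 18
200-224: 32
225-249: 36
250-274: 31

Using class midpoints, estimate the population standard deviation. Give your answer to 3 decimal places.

Midpoints: 137, 162, 187, 212, 237, 262
n = 150, Σfm = 31675, mean = 211.1667
Σfm² = 6941725
Σf(m − x̄)² = Σfm² − (Σfm)²/n = 6941725 − 31675²/150 = 253020.8333
Population variance = 253020.8333 / 150 = 1686.8056
Standard deviation = √1686.8056 = 41.0707

41.071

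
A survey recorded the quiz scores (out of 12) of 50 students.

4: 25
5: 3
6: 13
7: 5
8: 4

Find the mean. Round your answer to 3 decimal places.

Values: 4, 5, 6, 7, 8
Σfx = 25×4 + 3×5 + 13×6 + 5×7 + 4×8 = 260
n = Σf = 50
Mean = 260 / 50 = 5.2000

5.200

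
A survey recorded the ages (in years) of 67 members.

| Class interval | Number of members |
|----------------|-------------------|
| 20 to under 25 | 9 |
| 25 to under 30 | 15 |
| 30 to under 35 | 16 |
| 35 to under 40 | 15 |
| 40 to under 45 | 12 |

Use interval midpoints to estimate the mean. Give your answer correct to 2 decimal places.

Midpoints: 22.5, 27.5, 32.5, 37.5, 42.5
Σfm = 9×22.5 + 15×27.5 + 16×32.5 + 15×37.5 + 12×42.5 = 2207.5
n = Σf = 67
Mean = 2207.5 / 67 = 32.9478

32.95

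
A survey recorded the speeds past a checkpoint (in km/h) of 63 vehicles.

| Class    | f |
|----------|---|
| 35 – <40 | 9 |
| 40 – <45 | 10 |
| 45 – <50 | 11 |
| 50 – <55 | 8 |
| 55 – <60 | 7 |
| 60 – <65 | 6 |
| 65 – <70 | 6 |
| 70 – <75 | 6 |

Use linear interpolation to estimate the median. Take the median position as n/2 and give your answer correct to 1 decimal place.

Cumulative frequencies: 9, 19, 30, 38, 45, 51, 57, 63
n = 63; position = n/2 = 31.5.
This falls in the class 50 – <55: L = 50, F = 30, f = 8, h = 5.
Median ≈ 50 + ((31.5 − 30) / 8) × 5 = 50.9375

50.9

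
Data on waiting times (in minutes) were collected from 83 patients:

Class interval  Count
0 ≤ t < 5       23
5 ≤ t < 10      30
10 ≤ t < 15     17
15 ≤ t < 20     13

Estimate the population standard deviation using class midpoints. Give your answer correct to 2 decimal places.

5.12

Midpoints: 2.5, 7.5, 12.5, 17.5
n = 83, Σfm = 722.5, mean = 8.7048
Σfm² = 8468.75
Σf(m − x̄)² = Σfm² − (Σfm)²/n = 8468.75 − 722.5²/83 = 2179.5181
Population variance = 2179.5181 / 83 = 26.2593
Standard deviation = √26.2593 = 5.1244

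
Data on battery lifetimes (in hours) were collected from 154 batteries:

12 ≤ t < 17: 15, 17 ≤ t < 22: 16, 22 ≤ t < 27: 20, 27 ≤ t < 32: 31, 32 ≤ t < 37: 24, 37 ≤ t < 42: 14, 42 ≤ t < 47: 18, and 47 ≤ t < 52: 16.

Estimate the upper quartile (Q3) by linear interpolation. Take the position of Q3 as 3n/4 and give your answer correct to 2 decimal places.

40.39

Cumulative frequencies: 15, 31, 51, 82, 106, 120, 138, 154
n = 154; position = 3n/4 = 115.5.
This falls in the class 37 ≤ t < 42: L = 37, F = 106, f = 14, h = 5.
Upper quartile ≈ 37 + ((115.5 − 106) / 14) × 5 = 40.3929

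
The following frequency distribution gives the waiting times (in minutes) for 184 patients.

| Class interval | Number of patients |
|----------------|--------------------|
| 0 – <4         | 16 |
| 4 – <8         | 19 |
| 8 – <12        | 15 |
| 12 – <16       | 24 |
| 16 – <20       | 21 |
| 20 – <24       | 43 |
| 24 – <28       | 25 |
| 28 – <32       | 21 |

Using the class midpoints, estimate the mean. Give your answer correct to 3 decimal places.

17.587

Midpoints: 2, 6, 10, 14, 18, 22, 26, 30
Σfm = 16×2 + 19×6 + 15×10 + 24×14 + 21×18 + 43×22 + 25×26 + 21×30 = 3236
n = Σf = 184
Mean = 3236 / 184 = 17.5870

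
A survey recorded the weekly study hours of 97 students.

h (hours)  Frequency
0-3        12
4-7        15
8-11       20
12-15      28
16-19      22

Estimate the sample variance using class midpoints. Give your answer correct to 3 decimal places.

27.962

Midpoints: 1.5, 5.5, 9.5, 13.5, 17.5
n = 97, Σfm = 1053.5, mean = 10.8608
Σfm² = 14126.25
Σf(m − x̄)² = Σfm² − (Σfm)²/n = 14126.25 − 1053.5²/97 = 2684.3711
Sample variance = 2684.3711 / 96 = 27.9622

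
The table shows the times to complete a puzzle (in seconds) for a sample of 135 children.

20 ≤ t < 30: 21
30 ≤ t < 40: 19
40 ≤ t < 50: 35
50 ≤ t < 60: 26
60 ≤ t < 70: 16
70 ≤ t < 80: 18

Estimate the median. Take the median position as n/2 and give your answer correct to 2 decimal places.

Cumulative frequencies: 21, 40, 75, 101, 117, 135
n = 135; position = n/2 = 67.5.
This falls in the class 40 ≤ t < 50: L = 40, F = 40, f = 35, h = 10.
Median ≈ 40 + ((67.5 − 40) / 35) × 10 = 47.8571

47.86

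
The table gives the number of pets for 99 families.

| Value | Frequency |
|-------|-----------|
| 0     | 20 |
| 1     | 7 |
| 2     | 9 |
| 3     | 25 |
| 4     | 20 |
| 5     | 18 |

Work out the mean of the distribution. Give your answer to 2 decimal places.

Values: 0, 1, 2, 3, 4, 5
Σfx = 20×0 + 7×1 + 9×2 + 25×3 + 20×4 + 18×5 = 270
n = Σf = 99
Mean = 270 / 99 = 2.7273

2.73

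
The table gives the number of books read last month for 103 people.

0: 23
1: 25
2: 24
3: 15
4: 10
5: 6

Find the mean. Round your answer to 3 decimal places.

Values: 0, 1, 2, 3, 4, 5
Σfx = 23×0 + 25×1 + 24×2 + 15×3 + 10×4 + 6×5 = 188
n = Σf = 103
Mean = 188 / 103 = 1.8252

1.825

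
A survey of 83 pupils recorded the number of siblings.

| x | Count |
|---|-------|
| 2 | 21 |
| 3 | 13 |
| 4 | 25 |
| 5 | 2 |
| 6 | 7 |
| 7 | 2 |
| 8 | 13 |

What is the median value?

4

Cumulative frequencies: 21, 34, 59, 61, 68, 70, 83
n = 83, so the median is the value in position (n+1)/2 = 42.
Position 42 falls at value 4.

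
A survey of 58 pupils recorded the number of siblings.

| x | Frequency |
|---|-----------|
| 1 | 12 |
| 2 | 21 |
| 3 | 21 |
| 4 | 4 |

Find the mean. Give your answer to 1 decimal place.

Values: 1, 2, 3, 4
Σfx = 12×1 + 21×2 + 21×3 + 4×4 = 133
n = Σf = 58
Mean = 133 / 58 = 2.2931

2.3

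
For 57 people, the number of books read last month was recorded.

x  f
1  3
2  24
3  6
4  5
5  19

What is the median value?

Cumulative frequencies: 3, 27, 33, 38, 57
n = 57, so the median is the value in position (n+1)/2 = 29.
Position 29 falls at value 3.

3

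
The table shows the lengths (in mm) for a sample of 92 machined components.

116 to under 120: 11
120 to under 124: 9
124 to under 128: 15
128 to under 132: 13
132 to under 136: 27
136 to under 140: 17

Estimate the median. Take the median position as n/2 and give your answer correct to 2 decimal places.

131.38

Cumulative frequencies: 11, 20, 35, 48, 75, 92
n = 92; position = n/2 = 46.
This falls in the class 128 to under 132: L = 128, F = 35, f = 13, h = 4.
Median ≈ 128 + ((46 − 35) / 13) × 4 = 131.3846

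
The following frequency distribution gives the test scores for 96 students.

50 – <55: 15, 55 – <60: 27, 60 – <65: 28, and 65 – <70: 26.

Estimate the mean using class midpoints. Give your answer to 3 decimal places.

60.885

Midpoints: 52.5, 57.5, 62.5, 67.5
Σfm = 15×52.5 + 27×57.5 + 28×62.5 + 26×67.5 = 5845
n = Σf = 96
Mean = 5845 / 96 = 60.8854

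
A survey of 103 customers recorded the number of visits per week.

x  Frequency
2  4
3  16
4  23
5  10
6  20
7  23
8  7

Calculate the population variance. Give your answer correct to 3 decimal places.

2.856

Values: 2, 3, 4, 5, 6, 7, 8
n = 103, Σfx = 535, mean = 5.1942
Σfx² = 3073
Σf(x − x̄)² = Σfx² − (Σfx)²/n = 3073 − 535²/103 = 294.1165
Population variance = 294.1165 / 103 = 2.8555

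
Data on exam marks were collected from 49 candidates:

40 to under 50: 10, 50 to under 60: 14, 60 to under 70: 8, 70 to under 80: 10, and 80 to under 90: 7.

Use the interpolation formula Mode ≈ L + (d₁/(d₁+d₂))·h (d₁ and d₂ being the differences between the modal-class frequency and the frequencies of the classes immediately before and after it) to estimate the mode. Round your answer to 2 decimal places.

54.00

Modal class: 50 to under 60 (highest frequency 14).
d₁ = 14 − 10 = 4, d₂ = 14 − 8 = 6
Mode ≈ 50 + (4/(4+6)) × 10 = 50 + 4.0000 = 54.0000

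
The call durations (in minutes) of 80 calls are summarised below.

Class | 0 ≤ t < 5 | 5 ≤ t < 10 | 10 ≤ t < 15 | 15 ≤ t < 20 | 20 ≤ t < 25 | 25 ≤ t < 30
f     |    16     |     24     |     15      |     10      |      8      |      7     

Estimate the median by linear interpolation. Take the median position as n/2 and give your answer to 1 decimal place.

10.0

Cumulative frequencies: 16, 40, 55, 65, 73, 80
n = 80; position = n/2 = 40.
This falls in the class 5 ≤ t < 10: L = 5, F = 16, f = 24, h = 5.
Median ≈ 5 + ((40 − 16) / 24) × 5 = 10.0000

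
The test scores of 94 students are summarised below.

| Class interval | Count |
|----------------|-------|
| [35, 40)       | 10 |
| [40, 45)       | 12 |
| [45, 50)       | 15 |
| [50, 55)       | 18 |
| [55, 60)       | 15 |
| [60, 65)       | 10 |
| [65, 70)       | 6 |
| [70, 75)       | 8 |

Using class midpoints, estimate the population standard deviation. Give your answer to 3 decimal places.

Midpoints: 37.5, 42.5, 47.5, 52.5, 57.5, 62.5, 67.5, 72.5
n = 94, Σfm = 5015, mean = 53.3511
Σfm² = 277237.5
Σf(m − x̄)² = Σfm² − (Σfm)²/n = 277237.5 − 5015²/94 = 9681.9149
Population variance = 9681.9149 / 94 = 102.9991
Standard deviation = √102.9991 = 10.1488

10.149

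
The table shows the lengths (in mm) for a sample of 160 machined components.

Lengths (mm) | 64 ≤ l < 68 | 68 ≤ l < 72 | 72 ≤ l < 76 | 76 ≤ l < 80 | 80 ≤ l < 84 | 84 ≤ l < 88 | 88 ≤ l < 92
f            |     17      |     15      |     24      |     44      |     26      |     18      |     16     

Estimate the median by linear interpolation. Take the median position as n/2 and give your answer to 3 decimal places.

78.182

Cumulative frequencies: 17, 32, 56, 100, 126, 144, 160
n = 160; position = n/2 = 80.
This falls in the class 76 ≤ l < 80: L = 76, F = 56, f = 44, h = 4.
Median ≈ 76 + ((80 − 56) / 44) × 4 = 78.1818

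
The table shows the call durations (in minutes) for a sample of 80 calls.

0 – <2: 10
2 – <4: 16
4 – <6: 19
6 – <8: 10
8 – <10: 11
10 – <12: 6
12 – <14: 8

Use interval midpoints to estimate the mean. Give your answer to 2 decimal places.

Midpoints: 1, 3, 5, 7, 9, 11, 13
Σfm = 10×1 + 16×3 + 19×5 + 10×7 + 11×9 + 6×11 + 8×13 = 492
n = Σf = 80
Mean = 492 / 80 = 6.1500

6.15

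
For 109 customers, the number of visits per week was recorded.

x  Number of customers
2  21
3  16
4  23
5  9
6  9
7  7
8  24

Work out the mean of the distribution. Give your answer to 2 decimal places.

Values: 2, 3, 4, 5, 6, 7, 8
Σfx = 21×2 + 16×3 + 23×4 + 9×5 + 9×6 + 7×7 + 24×8 = 522
n = Σf = 109
Mean = 522 / 109 = 4.7890

4.79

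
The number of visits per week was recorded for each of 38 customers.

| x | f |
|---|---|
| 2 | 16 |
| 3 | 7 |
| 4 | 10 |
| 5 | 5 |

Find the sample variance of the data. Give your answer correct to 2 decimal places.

Values: 2, 3, 4, 5
n = 38, Σfx = 118, mean = 3.1053
Σfx² = 412
Σf(x − x̄)² = Σfx² − (Σfx)²/n = 412 − 118²/38 = 45.5789
Sample variance = 45.5789 / 37 = 1.2319

1.23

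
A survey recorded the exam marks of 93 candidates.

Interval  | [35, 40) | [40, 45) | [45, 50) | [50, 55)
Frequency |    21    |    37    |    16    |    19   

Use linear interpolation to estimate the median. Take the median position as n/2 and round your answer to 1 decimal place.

Cumulative frequencies: 21, 58, 74, 93
n = 93; position = n/2 = 46.5.
This falls in the class [40, 45): L = 40, F = 21, f = 37, h = 5.
Median ≈ 40 + ((46.5 − 21) / 37) × 5 = 43.4459

43.4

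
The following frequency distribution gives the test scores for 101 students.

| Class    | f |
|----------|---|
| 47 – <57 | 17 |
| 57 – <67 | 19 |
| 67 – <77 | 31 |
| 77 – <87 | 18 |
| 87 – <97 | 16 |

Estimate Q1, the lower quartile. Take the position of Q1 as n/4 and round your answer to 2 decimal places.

61.34

Cumulative frequencies: 17, 36, 67, 85, 101
n = 101; position = n/4 = 25.25.
This falls in the class 57 – <67: L = 57, F = 17, f = 19, h = 10.
Lower quartile ≈ 57 + ((25.25 − 17) / 19) × 10 = 61.3421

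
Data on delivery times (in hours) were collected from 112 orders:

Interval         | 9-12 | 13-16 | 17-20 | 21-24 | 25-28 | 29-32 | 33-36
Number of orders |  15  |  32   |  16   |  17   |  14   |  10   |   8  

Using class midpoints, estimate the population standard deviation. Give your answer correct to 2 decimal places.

7.22

Midpoints: 10.5, 14.5, 18.5, 22.5, 26.5, 30.5, 34.5
n = 112, Σfm = 2252, mean = 20.1071
Σfm² = 51120
Σf(m − x̄)² = Σfm² − (Σfm)²/n = 51120 − 2252²/112 = 5838.7143
Population variance = 5838.7143 / 112 = 52.1314
Standard deviation = √52.1314 = 7.2202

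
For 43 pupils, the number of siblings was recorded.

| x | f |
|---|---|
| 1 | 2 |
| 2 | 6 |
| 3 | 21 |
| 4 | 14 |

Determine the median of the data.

3

Cumulative frequencies: 2, 8, 29, 43
n = 43, so the median is the value in position (n+1)/2 = 22.
Position 22 falls at value 3.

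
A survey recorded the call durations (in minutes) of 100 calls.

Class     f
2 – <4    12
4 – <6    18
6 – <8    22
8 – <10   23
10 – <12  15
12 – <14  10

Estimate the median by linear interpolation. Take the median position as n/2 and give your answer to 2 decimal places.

7.82

Cumulative frequencies: 12, 30, 52, 75, 90, 100
n = 100; position = n/2 = 50.
This falls in the class 6 – <8: L = 6, F = 30, f = 22, h = 2.
Median ≈ 6 + ((50 − 30) / 22) × 2 = 7.8182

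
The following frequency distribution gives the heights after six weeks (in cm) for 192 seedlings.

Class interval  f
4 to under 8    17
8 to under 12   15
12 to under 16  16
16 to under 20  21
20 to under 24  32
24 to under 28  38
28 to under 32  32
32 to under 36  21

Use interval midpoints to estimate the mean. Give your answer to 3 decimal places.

21.979

Midpoints: 6, 10, 14, 18, 22, 26, 30, 34
Σfm = 17×6 + 15×10 + 16×14 + 21×18 + 32×22 + 38×26 + 32×30 + 21×34 = 4220
n = Σf = 192
Mean = 4220 / 192 = 21.9792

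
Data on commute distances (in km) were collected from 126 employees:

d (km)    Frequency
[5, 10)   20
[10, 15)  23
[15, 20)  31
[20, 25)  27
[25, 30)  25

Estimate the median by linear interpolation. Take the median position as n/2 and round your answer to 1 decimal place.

Cumulative frequencies: 20, 43, 74, 101, 126
n = 126; position = n/2 = 63.
This falls in the class [15, 20): L = 15, F = 43, f = 31, h = 5.
Median ≈ 15 + ((63 − 43) / 31) × 5 = 18.2258

18.2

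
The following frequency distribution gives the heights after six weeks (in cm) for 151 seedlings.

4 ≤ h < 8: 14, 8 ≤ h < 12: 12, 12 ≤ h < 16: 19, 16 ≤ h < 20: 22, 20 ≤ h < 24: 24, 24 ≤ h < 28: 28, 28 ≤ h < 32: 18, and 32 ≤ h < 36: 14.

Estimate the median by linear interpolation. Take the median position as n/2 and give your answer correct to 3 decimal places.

21.417

Cumulative frequencies: 14, 26, 45, 67, 91, 119, 137, 151
n = 151; position = n/2 = 75.5.
This falls in the class 20 ≤ h < 24: L = 20, F = 67, f = 24, h = 4.
Median ≈ 20 + ((75.5 − 67) / 24) × 4 = 21.4167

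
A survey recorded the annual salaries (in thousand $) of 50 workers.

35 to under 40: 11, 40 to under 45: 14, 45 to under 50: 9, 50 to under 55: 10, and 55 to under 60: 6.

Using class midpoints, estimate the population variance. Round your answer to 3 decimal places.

44.040

Midpoints: 37.5, 42.5, 47.5, 52.5, 57.5
n = 50, Σfm = 2305, mean = 46.1000
Σfm² = 108462.5
Σf(m − x̄)² = Σfm² − (Σfm)²/n = 108462.5 − 2305²/50 = 2202.0000
Population variance = 2202.0000 / 50 = 44.0400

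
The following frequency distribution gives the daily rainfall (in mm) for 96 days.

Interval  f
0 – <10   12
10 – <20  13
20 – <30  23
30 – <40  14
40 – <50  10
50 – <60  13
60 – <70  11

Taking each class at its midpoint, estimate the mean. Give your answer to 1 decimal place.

33.3

Midpoints: 5, 15, 25, 35, 45, 55, 65
Σfm = 12×5 + 13×15 + 23×25 + 14×35 + 10×45 + 13×55 + 11×65 = 3200
n = Σf = 96
Mean = 3200 / 96 = 33.3333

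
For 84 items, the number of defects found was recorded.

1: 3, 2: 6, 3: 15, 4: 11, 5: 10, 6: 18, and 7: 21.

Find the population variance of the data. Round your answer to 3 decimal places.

Values: 1, 2, 3, 4, 5, 6, 7
n = 84, Σfx = 409, mean = 4.8690
Σfx² = 2265
Σf(x − x̄)² = Σfx² − (Σfx)²/n = 2265 − 409²/84 = 273.5595
Population variance = 273.5595 / 84 = 3.2567

3.257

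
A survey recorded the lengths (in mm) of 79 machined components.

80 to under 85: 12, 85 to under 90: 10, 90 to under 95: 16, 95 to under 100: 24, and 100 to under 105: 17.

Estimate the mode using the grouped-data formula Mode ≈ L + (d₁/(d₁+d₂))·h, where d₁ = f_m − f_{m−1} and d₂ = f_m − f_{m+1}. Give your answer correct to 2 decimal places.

Modal class: 95 to under 100 (highest frequency 24).
d₁ = 24 − 16 = 8, d₂ = 24 − 17 = 7
Mode ≈ 95 + (8/(8+7)) × 5 = 95 + 2.6667 = 97.6667

97.67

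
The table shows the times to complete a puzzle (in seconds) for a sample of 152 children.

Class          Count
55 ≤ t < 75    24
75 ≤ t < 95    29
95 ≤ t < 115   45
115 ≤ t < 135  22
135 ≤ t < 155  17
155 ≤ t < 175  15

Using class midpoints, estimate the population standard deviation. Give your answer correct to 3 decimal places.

30.184

Midpoints: 65, 85, 105, 125, 145, 165
n = 152, Σfm = 16440, mean = 108.1579
Σfm² = 1916600
Σf(m − x̄)² = Σfm² − (Σfm)²/n = 1916600 − 16440²/152 = 138484.2105
Population variance = 138484.2105 / 152 = 911.0803
Standard deviation = √911.0803 = 30.1841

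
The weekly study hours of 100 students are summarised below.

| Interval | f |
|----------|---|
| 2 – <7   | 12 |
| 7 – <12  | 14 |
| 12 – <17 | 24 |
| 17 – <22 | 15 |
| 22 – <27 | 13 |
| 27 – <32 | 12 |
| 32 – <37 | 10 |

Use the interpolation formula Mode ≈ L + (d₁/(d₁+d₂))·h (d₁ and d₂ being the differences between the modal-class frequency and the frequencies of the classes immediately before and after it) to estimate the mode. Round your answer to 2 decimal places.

Modal class: 12 – <17 (highest frequency 24).
d₁ = 24 − 14 = 10, d₂ = 24 − 15 = 9
Mode ≈ 12 + (10/(10+9)) × 5 = 12 + 2.6316 = 14.6316

14.63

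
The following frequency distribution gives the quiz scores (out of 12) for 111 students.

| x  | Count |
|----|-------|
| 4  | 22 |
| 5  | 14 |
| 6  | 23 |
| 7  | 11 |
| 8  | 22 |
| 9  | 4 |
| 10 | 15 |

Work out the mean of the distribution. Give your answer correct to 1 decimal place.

6.6

Values: 4, 5, 6, 7, 8, 9, 10
Σfx = 22×4 + 14×5 + 23×6 + 11×7 + 22×8 + 4×9 + 15×10 = 735
n = Σf = 111
Mean = 735 / 111 = 6.6216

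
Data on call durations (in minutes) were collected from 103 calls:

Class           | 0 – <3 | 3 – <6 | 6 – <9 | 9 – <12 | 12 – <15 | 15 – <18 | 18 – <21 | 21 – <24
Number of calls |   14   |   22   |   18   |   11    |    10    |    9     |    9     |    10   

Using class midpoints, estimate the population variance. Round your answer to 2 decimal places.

Midpoints: 1.5, 4.5, 7.5, 10.5, 13.5, 16.5, 19.5, 22.5
n = 103, Σfm = 1054.5, mean = 10.2379
Σfm² = 15459.75
Σf(m − x̄)² = Σfm² − (Σfm)²/n = 15459.75 − 1054.5²/103 = 4663.9223
Population variance = 4663.9223 / 103 = 45.2808

45.28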